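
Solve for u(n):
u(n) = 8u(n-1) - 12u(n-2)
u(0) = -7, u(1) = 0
Characteristic equation: x² - 8x + 12 = 0, which factors as (x - (6))(x - (2)) = 0.
Roots r₁ = 6, r₂ = 2 (distinct).
General solution: u(n) = A·(6)^n + B·(2)^n.
From u(0) = -7: A + B = -7.
From u(1) = 0: 6A + 2B = 0.
Solving: A = \frac{7}{2}, B = - \frac{21}{2}.
So u(n) = - \frac{21 \cdot 2^{n}}{2} + \frac{7 \cdot 6^{n}}{2}.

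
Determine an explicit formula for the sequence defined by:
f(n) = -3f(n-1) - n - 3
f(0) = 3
First-order linear with linear forcing.
Homogeneous solution: f_h(n) = A·(-3)^n.
Try particular f_p(n) = pn + q. Substituting:
  pn + q = -3(p(n-1) + q) - n - 3.
Matching the n-coefficient: p = -3p - 1 ⇒ p = - \frac{1}{4}.
Matching constants: q = 3p - 3q - 3 ⇒ q = - \frac{15}{16}.
General: f(n) = A·(-3)^n - \frac{n}{4} - \frac{15}{16}.
Apply f(0) = 3: A - \frac{15}{16} = 3 ⇒ A = \frac{63}{16}.
So f(n) = \frac{63 \left(-3\right)^{n}}{16} - \frac{n}{4} - \frac{15}{16}.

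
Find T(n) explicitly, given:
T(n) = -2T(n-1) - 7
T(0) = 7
First-order linear non-homogeneous.
Homogeneous solution: T_h(n) = A·(-2)^n.
Try constant particular solution T_p = K: K = -2K - 7 ⇒ K = - \frac{7}{3}.
General: T(n) = A·(-2)^n - \frac{7}{3}.
Apply T(0) = 7: A - \frac{7}{3} = 7 ⇒ A = \frac{28}{3}.
So T(n) = \frac{28 \left(-2\right)^{n}}{3} - \frac{7}{3}.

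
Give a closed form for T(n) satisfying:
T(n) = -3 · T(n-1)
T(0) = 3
Pure geometric recurrence with ratio -3.
By induction T(n) = T(0) · (-3)^n = 3 \left(-3\right)^{n}.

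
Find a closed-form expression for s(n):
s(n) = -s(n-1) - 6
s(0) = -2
First-order linear non-homogeneous.
Homogeneous solution: s_h(n) = A·(-1)^n.
Try constant particular solution s_p = K: K = -K - 6 ⇒ K = -3.
General: s(n) = A·(-1)^n - 3.
Apply s(0) = -2: A - 3 = -2 ⇒ A = 1.
So s(n) = \left(-1\right)^{n} - 3.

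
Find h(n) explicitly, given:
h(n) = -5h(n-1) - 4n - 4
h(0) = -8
First-order linear with linear forcing.
Homogeneous solution: h_h(n) = A·(-5)^n.
Try particular h_p(n) = pn + q. Substituting:
  pn + q = -5(p(n-1) + q) - 4n - 4.
Matching the n-coefficient: p = -5p - 4 ⇒ p = - \frac{2}{3}.
Matching constants: q = 5p - 5q - 4 ⇒ q = - \frac{11}{9}.
General: h(n) = A·(-5)^n - \frac{2 n}{3} - \frac{11}{9}.
Apply h(0) = -8: A - \frac{11}{9} = -8 ⇒ A = - \frac{61}{9}.
So h(n) = - \frac{61 \left(-5\right)^{n}}{9} - \frac{2 n}{3} - \frac{11}{9}.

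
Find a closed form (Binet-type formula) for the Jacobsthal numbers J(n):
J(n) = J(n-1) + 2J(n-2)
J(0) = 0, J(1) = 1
This is the Jacobsthal sequence.
Characteristic equation: x² - x - 2 = 0; roots r₁ = 2, r₂ = -1.
General: J(n) = A·r₁^n + B·r₂^n. Solving with J(0)=0, J(1)=1 gives A = \frac{1}{3}, B = - \frac{1}{3}.
So J(n) = - \frac{\left(-1\right)^{n}}{3} + \frac{2^{n}}{3}.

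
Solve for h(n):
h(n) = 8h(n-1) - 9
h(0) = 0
First-order linear non-homogeneous.
Homogeneous solution: h_h(n) = A·(8)^n.
Try constant particular solution h_p = K: K = 8K - 9 ⇒ K = \frac{9}{7}.
General: h(n) = A·(8)^n + \frac{9}{7}.
Apply h(0) = 0: A + \frac{9}{7} = 0 ⇒ A = - \frac{9}{7}.
So h(n) = \frac{9}{7} - \frac{9 \cdot 8^{n}}{7}.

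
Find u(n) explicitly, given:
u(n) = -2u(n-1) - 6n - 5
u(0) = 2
First-order linear with linear forcing.
Homogeneous solution: u_h(n) = A·(-2)^n.
Try particular u_p(n) = pn + q. Substituting:
  pn + q = -2(p(n-1) + q) - 6n - 5.
Matching the n-coefficient: p = -2p - 6 ⇒ p = -2.
Matching constants: q = 2p - 2q - 5 ⇒ q = -3.
General: u(n) = A·(-2)^n - 2 n - 3.
Apply u(0) = 2: A - 3 = 2 ⇒ A = 5.
So u(n) = 5 \left(-2\right)^{n} - 2 n - 3.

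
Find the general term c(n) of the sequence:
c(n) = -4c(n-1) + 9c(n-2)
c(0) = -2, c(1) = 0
Characteristic equation: x² + 4x - 9 = 0.
Discriminant Δ = (-4)² + 4·(9) = 52.
Roots r₁,₂ = (-4 ± √52)/2, so r₁ = -2 + \sqrt{13}, r₂ = - \sqrt{13} - 2.
General solution: c(n) = A·r₁^n + B·r₂^n.
From the initial conditions, A + B = -2 and r₁A + r₂B = 0.
Since r₁ - r₂ = √52: A = (0 - (-2)r₂)/√52 = -1 - \frac{2 \sqrt{13}}{13}, and B = -2 - A = -1 + \frac{2 \sqrt{13}}{13}.
So c(n) = \left(-1 - \frac{2 \sqrt{13}}{13}\right)\left(-2 + \sqrt{13}\right)^n + \left(-1 + \frac{2 \sqrt{13}}{13}\right)\left(- \sqrt{13} - 2\right)^n.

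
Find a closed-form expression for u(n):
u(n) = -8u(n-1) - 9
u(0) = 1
First-order linear non-homogeneous.
Homogeneous solution: u_h(n) = A·(-8)^n.
Try constant particular solution u_p = K: K = -8K - 9 ⇒ K = -1.
General: u(n) = A·(-8)^n - 1.
Apply u(0) = 1: A - 1 = 1 ⇒ A = 2.
So u(n) = 2 \left(-8\right)^{n} - 1.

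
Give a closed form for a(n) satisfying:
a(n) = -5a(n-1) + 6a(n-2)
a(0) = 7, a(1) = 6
Characteristic equation: x² + 5x - 6 = 0, which factors as (x - (-6))(x - (1)) = 0.
Roots r₁ = -6, r₂ = 1 (distinct).
General solution: a(n) = A·(-6)^n + B·(1)^n.
From a(0) = 7: A + B = 7.
From a(1) = 6: -6A + B = 6.
Solving: A = \frac{1}{7}, B = \frac{48}{7}.
So a(n) = \frac{\left(-6\right)^{n}}{7} + \frac{48}{7}.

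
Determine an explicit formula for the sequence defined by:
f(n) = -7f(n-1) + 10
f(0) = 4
First-order linear non-homogeneous.
Homogeneous solution: f_h(n) = A·(-7)^n.
Try constant particular solution f_p = K: K = -7K + 10 ⇒ K = \frac{5}{4}.
General: f(n) = A·(-7)^n + \frac{5}{4}.
Apply f(0) = 4: A + \frac{5}{4} = 4 ⇒ A = \frac{11}{4}.
So f(n) = \frac{11 \left(-7\right)^{n}}{4} + \frac{5}{4}.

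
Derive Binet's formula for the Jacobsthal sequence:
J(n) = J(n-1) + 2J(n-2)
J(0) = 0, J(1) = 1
This is the Jacobsthal sequence.
Characteristic equation: x² - x - 2 = 0; roots r₁ = 2, r₂ = -1.
General: J(n) = A·r₁^n + B·r₂^n. Solving with J(0)=0, J(1)=1 gives A = \frac{1}{3}, B = - \frac{1}{3}.
So J(n) = - \frac{\left(-1\right)^{n}}{3} + \frac{2^{n}}{3}.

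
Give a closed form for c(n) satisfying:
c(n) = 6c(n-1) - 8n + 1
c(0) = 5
First-order linear with linear forcing.
Homogeneous solution: c_h(n) = A·(6)^n.
Try particular c_p(n) = pn + q. Substituting:
  pn + q = 6(p(n-1) + q) - 8n + 1.
Matching the n-coefficient: p = 6p - 8 ⇒ p = \frac{8}{5}.
Matching constants: q = -6p + 6q + 1 ⇒ q = \frac{43}{25}.
General: c(n) = A·(6)^n + \frac{8 n}{5} + \frac{43}{25}.
Apply c(0) = 5: A + \frac{43}{25} = 5 ⇒ A = \frac{82}{25}.
So c(n) = \frac{82 \cdot 6^{n}}{25} + \frac{8 n}{5} + \frac{43}{25}.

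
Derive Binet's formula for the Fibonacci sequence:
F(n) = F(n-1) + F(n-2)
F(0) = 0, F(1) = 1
This is the Fibonacci sequence.
Characteristic equation: x² - x - 1 = 0; roots r₁ = \frac{1}{2} + \frac{\sqrt{5}}{2}, r₂ = \frac{1}{2} - \frac{\sqrt{5}}{2}.
General: F(n) = A·r₁^n + B·r₂^n. Solving with F(0)=0, F(1)=1 gives A = \frac{\sqrt{5}}{5}, B = - \frac{\sqrt{5}}{5}.
So F(n) = \frac{2^{- n} \sqrt{5} \left(- \left(1 - \sqrt{5}\right)^{n} + \left(1 + \sqrt{5}\right)^{n}\right)}{5}.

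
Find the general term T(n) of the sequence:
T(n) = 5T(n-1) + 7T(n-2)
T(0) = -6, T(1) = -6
Characteristic equation: x² - 5x - 7 = 0.
Discriminant Δ = (5)² + 4·(7) = 53.
Roots r₁,₂ = (5 ± √53)/2, so r₁ = \frac{5}{2} + \frac{\sqrt{53}}{2}, r₂ = \frac{5}{2} - \frac{\sqrt{53}}{2}.
General solution: T(n) = A·r₁^n + B·r₂^n.
From the initial conditions, A + B = -6 and r₁A + r₂B = -6.
Since r₁ - r₂ = √53: A = (-6 - (-6)r₂)/√53 = -3 + \frac{9 \sqrt{53}}{53}, and B = -6 - A = -3 - \frac{9 \sqrt{53}}{53}.
So T(n) = \left(-3 + \frac{9 \sqrt{53}}{53}\right)\left(\frac{5}{2} + \frac{\sqrt{53}}{2}\right)^n + \left(-3 - \frac{9 \sqrt{53}}{53}\right)\left(\frac{5}{2} - \frac{\sqrt{53}}{2}\right)^n.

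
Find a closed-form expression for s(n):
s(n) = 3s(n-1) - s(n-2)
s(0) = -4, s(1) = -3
Characteristic equation: x² - 3x + 1 = 0.
Discriminant Δ = (3)² + 4·(-1) = 5.
Roots r₁,₂ = (3 ± √5)/2, so r₁ = \frac{\sqrt{5}}{2} + \frac{3}{2}, r₂ = \frac{3}{2} - \frac{\sqrt{5}}{2}.
General solution: s(n) = A·r₁^n + B·r₂^n.
From the initial conditions, A + B = -4 and r₁A + r₂B = -3.
Since r₁ - r₂ = √5: A = (-3 - (-4)r₂)/√5 = -2 + \frac{3 \sqrt{5}}{5}, and B = -4 - A = -2 - \frac{3 \sqrt{5}}{5}.
So s(n) = \left(-2 + \frac{3 \sqrt{5}}{5}\right)\left(\frac{\sqrt{5}}{2} + \frac{3}{2}\right)^n + \left(-2 - \frac{3 \sqrt{5}}{5}\right)\left(\frac{3}{2} - \frac{\sqrt{5}}{2}\right)^n.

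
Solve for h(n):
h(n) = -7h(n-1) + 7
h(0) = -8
First-order linear non-homogeneous.
Homogeneous solution: h_h(n) = A·(-7)^n.
Try constant particular solution h_p = K: K = -7K + 7 ⇒ K = \frac{7}{8}.
General: h(n) = A·(-7)^n + \frac{7}{8}.
Apply h(0) = -8: A + \frac{7}{8} = -8 ⇒ A = - \frac{71}{8}.
So h(n) = \frac{7}{8} - \frac{71 \left(-7\right)^{n}}{8}.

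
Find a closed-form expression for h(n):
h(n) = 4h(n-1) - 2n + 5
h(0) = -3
First-order linear with linear forcing.
Homogeneous solution: h_h(n) = A·(4)^n.
Try particular h_p(n) = pn + q. Substituting:
  pn + q = 4(p(n-1) + q) - 2n + 5.
Matching the n-coefficient: p = 4p - 2 ⇒ p = \frac{2}{3}.
Matching constants: q = -4p + 4q + 5 ⇒ q = - \frac{7}{9}.
General: h(n) = A·(4)^n + \frac{2 n}{3} - \frac{7}{9}.
Apply h(0) = -3: A - \frac{7}{9} = -3 ⇒ A = - \frac{20}{9}.
So h(n) = - \frac{20 \cdot 4^{n}}{9} + \frac{2 n}{3} - \frac{7}{9}.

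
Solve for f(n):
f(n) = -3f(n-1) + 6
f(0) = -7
First-order linear non-homogeneous.
Homogeneous solution: f_h(n) = A·(-3)^n.
Try constant particular solution f_p = K: K = -3K + 6 ⇒ K = \frac{3}{2}.
General: f(n) = A·(-3)^n + \frac{3}{2}.
Apply f(0) = -7: A + \frac{3}{2} = -7 ⇒ A = - \frac{17}{2}.
So f(n) = \frac{3}{2} - \frac{17 \left(-3\right)^{n}}{2}.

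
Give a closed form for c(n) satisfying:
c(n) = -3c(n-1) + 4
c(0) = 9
First-order linear non-homogeneous.
Homogeneous solution: c_h(n) = A·(-3)^n.
Try constant particular solution c_p = K: K = -3K + 4 ⇒ K = 1.
General: c(n) = A·(-3)^n + 1.
Apply c(0) = 9: A + 1 = 9 ⇒ A = 8.
So c(n) = 8 \left(-3\right)^{n} + 1.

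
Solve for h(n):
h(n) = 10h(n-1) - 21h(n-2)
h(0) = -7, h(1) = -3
Characteristic equation: x² - 10x + 21 = 0, which factors as (x - (3))(x - (7)) = 0.
Roots r₁ = 3, r₂ = 7 (distinct).
General solution: h(n) = A·(3)^n + B·(7)^n.
From h(0) = -7: A + B = -7.
From h(1) = -3: 3A + 7B = -3.
Solving: A = - \frac{23}{2}, B = \frac{9}{2}.
So h(n) = - \frac{23 \cdot 3^{n}}{2} + \frac{9 \cdot 7^{n}}{2}.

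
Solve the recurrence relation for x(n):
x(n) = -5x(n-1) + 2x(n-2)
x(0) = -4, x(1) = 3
Characteristic equation: x² + 5x - 2 = 0.
Discriminant Δ = (-5)² + 4·(2) = 33.
Roots r₁,₂ = (-5 ± √33)/2, so r₁ = - \frac{5}{2} + \frac{\sqrt{33}}{2}, r₂ = - \frac{\sqrt{33}}{2} - \frac{5}{2}.
General solution: x(n) = A·r₁^n + B·r₂^n.
From the initial conditions, A + B = -4 and r₁A + r₂B = 3.
Since r₁ - r₂ = √33: A = (3 - (-4)r₂)/√33 = -2 - \frac{7 \sqrt{33}}{33}, and B = -4 - A = -2 + \frac{7 \sqrt{33}}{33}.
So x(n) = \left(-2 - \frac{7 \sqrt{33}}{33}\right)\left(- \frac{5}{2} + \frac{\sqrt{33}}{2}\right)^n + \left(-2 + \frac{7 \sqrt{33}}{33}\right)\left(- \frac{\sqrt{33}}{2} - \frac{5}{2}\right)^n.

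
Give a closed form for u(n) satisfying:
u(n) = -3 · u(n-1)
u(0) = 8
Pure geometric recurrence with ratio -3.
By induction u(n) = u(0) · (-3)^n = 8 \left(-3\right)^{n}.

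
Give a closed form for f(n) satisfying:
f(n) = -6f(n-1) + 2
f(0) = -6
First-order linear non-homogeneous.
Homogeneous solution: f_h(n) = A·(-6)^n.
Try constant particular solution f_p = K: K = -6K + 2 ⇒ K = \frac{2}{7}.
General: f(n) = A·(-6)^n + \frac{2}{7}.
Apply f(0) = -6: A + \frac{2}{7} = -6 ⇒ A = - \frac{44}{7}.
So f(n) = \frac{2}{7} - \frac{44 \left(-6\right)^{n}}{7}.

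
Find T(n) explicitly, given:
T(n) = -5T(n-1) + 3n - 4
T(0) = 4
First-order linear with linear forcing.
Homogeneous solution: T_h(n) = A·(-5)^n.
Try particular T_p(n) = pn + q. Substituting:
  pn + q = -5(p(n-1) + q) + 3n - 4.
Matching the n-coefficient: p = -5p + 3 ⇒ p = \frac{1}{2}.
Matching constants: q = 5p - 5q - 4 ⇒ q = - \frac{1}{4}.
General: T(n) = A·(-5)^n + \frac{n}{2} - \frac{1}{4}.
Apply T(0) = 4: A - \frac{1}{4} = 4 ⇒ A = \frac{17}{4}.
So T(n) = \frac{17 \left(-5\right)^{n}}{4} + \frac{n}{2} - \frac{1}{4}.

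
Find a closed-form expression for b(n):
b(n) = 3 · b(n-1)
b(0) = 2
Pure geometric recurrence with ratio 3.
By induction b(n) = b(0) · (3)^n = 2 \cdot 3^{n}.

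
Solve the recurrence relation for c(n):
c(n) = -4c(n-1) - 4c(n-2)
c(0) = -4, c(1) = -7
Characteristic equation: x² + 4x + 4 = 0, which is (x - (-2))².
Repeated root r = -2.
General solution: c(n) = (A + Bn)·(-2)^n.
From c(0) = -4: A = -4.
From c(1) = -7: (A + B)·(-2) = -7 ⇒ B = \frac{15}{2}.
So c(n) = \left(\frac{15 n}{2} - 4\right) \cdot (-2)^n.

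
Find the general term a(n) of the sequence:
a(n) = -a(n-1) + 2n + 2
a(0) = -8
First-order linear with linear forcing.
Homogeneous solution: a_h(n) = A·(-1)^n.
Try particular a_p(n) = pn + q. Substituting:
  pn + q = -(p(n-1) + q) + 2n + 2.
Matching the n-coefficient: p = -p + 2 ⇒ p = 1.
Matching constants: q = p - q + 2 ⇒ q = \frac{3}{2}.
General: a(n) = A·(-1)^n + n + \frac{3}{2}.
Apply a(0) = -8: A + \frac{3}{2} = -8 ⇒ A = - \frac{19}{2}.
So a(n) = - \frac{19 \left(-1\right)^{n}}{2} + n + \frac{3}{2}.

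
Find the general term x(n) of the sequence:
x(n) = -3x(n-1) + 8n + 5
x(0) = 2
First-order linear with linear forcing.
Homogeneous solution: x_h(n) = A·(-3)^n.
Try particular x_p(n) = pn + q. Substituting:
  pn + q = -3(p(n-1) + q) + 8n + 5.
Matching the n-coefficient: p = -3p + 8 ⇒ p = 2.
Matching constants: q = 3p - 3q + 5 ⇒ q = \frac{11}{4}.
General: x(n) = A·(-3)^n + 2 n + \frac{11}{4}.
Apply x(0) = 2: A + \frac{11}{4} = 2 ⇒ A = - \frac{3}{4}.
So x(n) = - \frac{3 \left(-3\right)^{n}}{4} + 2 n + \frac{11}{4}.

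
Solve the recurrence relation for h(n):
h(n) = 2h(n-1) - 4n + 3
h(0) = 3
First-order linear with linear forcing.
Homogeneous solution: h_h(n) = A·(2)^n.
Try particular h_p(n) = pn + q. Substituting:
  pn + q = 2(p(n-1) + q) - 4n + 3.
Matching the n-coefficient: p = 2p - 4 ⇒ p = 4.
Matching constants: q = -2p + 2q + 3 ⇒ q = 5.
General: h(n) = A·(2)^n + 4 n + 5.
Apply h(0) = 3: A + 5 = 3 ⇒ A = -2.
So h(n) = - 2 \cdot 2^{n} + 4 n + 5.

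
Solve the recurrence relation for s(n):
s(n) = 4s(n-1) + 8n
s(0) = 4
First-order linear with linear forcing.
Homogeneous solution: s_h(n) = A·(4)^n.
Try particular s_p(n) = pn + q. Substituting:
  pn + q = 4(p(n-1) + q) + 8n.
Matching the n-coefficient: p = 4p + 8 ⇒ p = - \frac{8}{3}.
Matching constants: q = -4p + 4q ⇒ q = - \frac{32}{9}.
General: s(n) = A·(4)^n - \frac{8 n}{3} - \frac{32}{9}.
Apply s(0) = 4: A - \frac{32}{9} = 4 ⇒ A = \frac{68}{9}.
So s(n) = \frac{68 \cdot 4^{n}}{9} - \frac{8 n}{3} - \frac{32}{9}.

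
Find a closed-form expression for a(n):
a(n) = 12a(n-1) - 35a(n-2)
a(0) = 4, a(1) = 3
Characteristic equation: x² - 12x + 35 = 0, which factors as (x - (7))(x - (5)) = 0.
Roots r₁ = 7, r₂ = 5 (distinct).
General solution: a(n) = A·(7)^n + B·(5)^n.
From a(0) = 4: A + B = 4.
From a(1) = 3: 7A + 5B = 3.
Solving: A = - \frac{17}{2}, B = \frac{25}{2}.
So a(n) = \frac{25 \cdot 5^{n}}{2} - \frac{17 \cdot 7^{n}}{2}.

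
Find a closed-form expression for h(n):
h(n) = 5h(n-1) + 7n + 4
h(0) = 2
First-order linear with linear forcing.
Homogeneous solution: h_h(n) = A·(5)^n.
Try particular h_p(n) = pn + q. Substituting:
  pn + q = 5(p(n-1) + q) + 7n + 4.
Matching the n-coefficient: p = 5p + 7 ⇒ p = - \frac{7}{4}.
Matching constants: q = -5p + 5q + 4 ⇒ q = - \frac{51}{16}.
General: h(n) = A·(5)^n - \frac{7 n}{4} - \frac{51}{16}.
Apply h(0) = 2: A - \frac{51}{16} = 2 ⇒ A = \frac{83}{16}.
So h(n) = \frac{83 \cdot 5^{n}}{16} - \frac{7 n}{4} - \frac{51}{16}.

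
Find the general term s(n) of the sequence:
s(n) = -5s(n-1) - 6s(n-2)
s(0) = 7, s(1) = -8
Characteristic equation: x² + 5x + 6 = 0, which factors as (x - (-3))(x - (-2)) = 0.
Roots r₁ = -3, r₂ = -2 (distinct).
General solution: s(n) = A·(-3)^n + B·(-2)^n.
From s(0) = 7: A + B = 7.
From s(1) = -8: -3A - 2B = -8.
Solving: A = -6, B = 13.
So s(n) = 13 \left(-2\right)^{n} - 6 \left(-3\right)^{n}.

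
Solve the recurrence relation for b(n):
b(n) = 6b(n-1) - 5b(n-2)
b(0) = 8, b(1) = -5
Characteristic equation: x² - 6x + 5 = 0, which factors as (x - (1))(x - (5)) = 0.
Roots r₁ = 1, r₂ = 5 (distinct).
General solution: b(n) = A·(1)^n + B·(5)^n.
From b(0) = 8: A + B = 8.
From b(1) = -5: A + 5B = -5.
Solving: A = \frac{45}{4}, B = - \frac{13}{4}.
So b(n) = \frac{45}{4} - \frac{13 \cdot 5^{n}}{4}.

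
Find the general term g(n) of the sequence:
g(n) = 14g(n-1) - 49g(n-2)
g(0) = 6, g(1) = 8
Characteristic equation: x² - 14x + 49 = 0, which is (x - (7))².
Repeated root r = 7.
General solution: g(n) = (A + Bn)·(7)^n.
From g(0) = 6: A = 6.
From g(1) = 8: (A + B)·(7) = 8 ⇒ B = - \frac{34}{7}.
So g(n) = \left(6 - \frac{34 n}{7}\right) \cdot (7)^n.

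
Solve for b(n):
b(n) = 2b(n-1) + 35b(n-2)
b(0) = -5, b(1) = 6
Characteristic equation: x² - 2x - 35 = 0, which factors as (x - (7))(x - (-5)) = 0.
Roots r₁ = 7, r₂ = -5 (distinct).
General solution: b(n) = A·(7)^n + B·(-5)^n.
From b(0) = -5: A + B = -5.
From b(1) = 6: 7A - 5B = 6.
Solving: A = - \frac{19}{12}, B = - \frac{41}{12}.
So b(n) = - \frac{41 \left(-5\right)^{n}}{12} - \frac{19 \cdot 7^{n}}{12}.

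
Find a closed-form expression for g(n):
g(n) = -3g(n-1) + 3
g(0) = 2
First-order linear non-homogeneous.
Homogeneous solution: g_h(n) = A·(-3)^n.
Try constant particular solution g_p = K: K = -3K + 3 ⇒ K = \frac{3}{4}.
General: g(n) = A·(-3)^n + \frac{3}{4}.
Apply g(0) = 2: A + \frac{3}{4} = 2 ⇒ A = \frac{5}{4}.
So g(n) = \frac{5 \left(-3\right)^{n}}{4} + \frac{3}{4}.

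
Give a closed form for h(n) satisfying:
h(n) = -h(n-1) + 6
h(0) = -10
First-order linear non-homogeneous.
Homogeneous solution: h_h(n) = A·(-1)^n.
Try constant particular solution h_p = K: K = -K + 6 ⇒ K = 3.
General: h(n) = A·(-1)^n + 3.
Apply h(0) = -10: A + 3 = -10 ⇒ A = -13.
So h(n) = 3 - 13 \left(-1\right)^{n}.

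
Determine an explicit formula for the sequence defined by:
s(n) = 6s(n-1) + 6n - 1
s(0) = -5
First-order linear with linear forcing.
Homogeneous solution: s_h(n) = A·(6)^n.
Try particular s_p(n) = pn + q. Substituting:
  pn + q = 6(p(n-1) + q) + 6n - 1.
Matching the n-coefficient: p = 6p + 6 ⇒ p = - \frac{6}{5}.
Matching constants: q = -6p + 6q - 1 ⇒ q = - \frac{31}{25}.
General: s(n) = A·(6)^n - \frac{6 n}{5} - \frac{31}{25}.
Apply s(0) = -5: A - \frac{31}{25} = -5 ⇒ A = - \frac{94}{25}.
So s(n) = - \frac{94 \cdot 6^{n}}{25} - \frac{6 n}{5} - \frac{31}{25}.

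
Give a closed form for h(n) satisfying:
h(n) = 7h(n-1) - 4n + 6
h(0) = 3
First-order linear with linear forcing.
Homogeneous solution: h_h(n) = A·(7)^n.
Try particular h_p(n) = pn + q. Substituting:
  pn + q = 7(p(n-1) + q) - 4n + 6.
Matching the n-coefficient: p = 7p - 4 ⇒ p = \frac{2}{3}.
Matching constants: q = -7p + 7q + 6 ⇒ q = - \frac{2}{9}.
General: h(n) = A·(7)^n + \frac{2 n}{3} - \frac{2}{9}.
Apply h(0) = 3: A - \frac{2}{9} = 3 ⇒ A = \frac{29}{9}.
So h(n) = \frac{29 \cdot 7^{n}}{9} + \frac{2 n}{3} - \frac{2}{9}.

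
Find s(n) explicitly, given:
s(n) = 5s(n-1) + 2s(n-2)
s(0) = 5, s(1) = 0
Characteristic equation: x² - 5x - 2 = 0.
Discriminant Δ = (5)² + 4·(2) = 33.
Roots r₁,₂ = (5 ± √33)/2, so r₁ = \frac{5}{2} + \frac{\sqrt{33}}{2}, r₂ = \frac{5}{2} - \frac{\sqrt{33}}{2}.
General solution: s(n) = A·r₁^n + B·r₂^n.
From the initial conditions, A + B = 5 and r₁A + r₂B = 0.
Since r₁ - r₂ = √33: A = (0 - (5)r₂)/√33 = \frac{5}{2} - \frac{25 \sqrt{33}}{66}, and B = 5 - A = \frac{25 \sqrt{33}}{66} + \frac{5}{2}.
So s(n) = \left(\frac{5}{2} - \frac{25 \sqrt{33}}{66}\right)\left(\frac{5}{2} + \frac{\sqrt{33}}{2}\right)^n + \left(\frac{25 \sqrt{33}}{66} + \frac{5}{2}\right)\left(\frac{5}{2} - \frac{\sqrt{33}}{2}\right)^n.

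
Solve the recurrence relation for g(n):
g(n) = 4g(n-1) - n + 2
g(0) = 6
First-order linear with linear forcing.
Homogeneous solution: g_h(n) = A·(4)^n.
Try particular g_p(n) = pn + q. Substituting:
  pn + q = 4(p(n-1) + q) - n + 2.
Matching the n-coefficient: p = 4p - 1 ⇒ p = \frac{1}{3}.
Matching constants: q = -4p + 4q + 2 ⇒ q = - \frac{2}{9}.
General: g(n) = A·(4)^n + \frac{n}{3} - \frac{2}{9}.
Apply g(0) = 6: A - \frac{2}{9} = 6 ⇒ A = \frac{56}{9}.
So g(n) = \frac{56 \cdot 4^{n}}{9} + \frac{n}{3} - \frac{2}{9}.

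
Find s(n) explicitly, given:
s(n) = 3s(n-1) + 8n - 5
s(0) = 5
First-order linear with linear forcing.
Homogeneous solution: s_h(n) = A·(3)^n.
Try particular s_p(n) = pn + q. Substituting:
  pn + q = 3(p(n-1) + q) + 8n - 5.
Matching the n-coefficient: p = 3p + 8 ⇒ p = -4.
Matching constants: q = -3p + 3q - 5 ⇒ q = - \frac{7}{2}.
General: s(n) = A·(3)^n - 4 n - \frac{7}{2}.
Apply s(0) = 5: A - \frac{7}{2} = 5 ⇒ A = \frac{17}{2}.
So s(n) = \frac{17 \cdot 3^{n}}{2} - 4 n - \frac{7}{2}.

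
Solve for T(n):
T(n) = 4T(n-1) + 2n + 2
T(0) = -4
First-order linear with linear forcing.
Homogeneous solution: T_h(n) = A·(4)^n.
Try particular T_p(n) = pn + q. Substituting:
  pn + q = 4(p(n-1) + q) + 2n + 2.
Matching the n-coefficient: p = 4p + 2 ⇒ p = - \frac{2}{3}.
Matching constants: q = -4p + 4q + 2 ⇒ q = - \frac{14}{9}.
General: T(n) = A·(4)^n - \frac{2 n}{3} - \frac{14}{9}.
Apply T(0) = -4: A - \frac{14}{9} = -4 ⇒ A = - \frac{22}{9}.
So T(n) = - \frac{22 \cdot 4^{n}}{9} - \frac{2 n}{3} - \frac{14}{9}.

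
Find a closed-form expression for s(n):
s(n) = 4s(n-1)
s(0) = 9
This is a homogeneous first-order recurrence with ratio 4.
By induction s(n) = s(0) · (4)^n = 9 \cdot 4^{n}.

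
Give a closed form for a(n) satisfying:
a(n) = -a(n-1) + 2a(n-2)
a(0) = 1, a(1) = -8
Characteristic equation: x² + x - 2 = 0, which factors as (x - (-2))(x - (1)) = 0.
Roots r₁ = -2, r₂ = 1 (distinct).
General solution: a(n) = A·(-2)^n + B·(1)^n.
From a(0) = 1: A + B = 1.
From a(1) = -8: -2A + B = -8.
Solving: A = 3, B = -2.
So a(n) = 3 \left(-2\right)^{n} - 2.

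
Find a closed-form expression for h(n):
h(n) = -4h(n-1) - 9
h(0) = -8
First-order linear non-homogeneous.
Homogeneous solution: h_h(n) = A·(-4)^n.
Try constant particular solution h_p = K: K = -4K - 9 ⇒ K = - \frac{9}{5}.
General: h(n) = A·(-4)^n - \frac{9}{5}.
Apply h(0) = -8: A - \frac{9}{5} = -8 ⇒ A = - \frac{31}{5}.
So h(n) = - \frac{31 \left(-4\right)^{n}}{5} - \frac{9}{5}.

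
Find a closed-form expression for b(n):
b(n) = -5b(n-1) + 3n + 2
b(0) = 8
First-order linear with linear forcing.
Homogeneous solution: b_h(n) = A·(-5)^n.
Try particular b_p(n) = pn + q. Substituting:
  pn + q = -5(p(n-1) + q) + 3n + 2.
Matching the n-coefficient: p = -5p + 3 ⇒ p = \frac{1}{2}.
Matching constants: q = 5p - 5q + 2 ⇒ q = \frac{3}{4}.
General: b(n) = A·(-5)^n + \frac{n}{2} + \frac{3}{4}.
Apply b(0) = 8: A + \frac{3}{4} = 8 ⇒ A = \frac{29}{4}.
So b(n) = \frac{29 \left(-5\right)^{n}}{4} + \frac{n}{2} + \frac{3}{4}.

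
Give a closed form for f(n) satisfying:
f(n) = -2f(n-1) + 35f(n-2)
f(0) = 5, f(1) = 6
Characteristic equation: x² + 2x - 35 = 0, which factors as (x - (-7))(x - (5)) = 0.
Roots r₁ = -7, r₂ = 5 (distinct).
General solution: f(n) = A·(-7)^n + B·(5)^n.
From f(0) = 5: A + B = 5.
From f(1) = 6: -7A + 5B = 6.
Solving: A = \frac{19}{12}, B = \frac{41}{12}.
So f(n) = \frac{19 \left(-7\right)^{n}}{12} + \frac{41 \cdot 5^{n}}{12}.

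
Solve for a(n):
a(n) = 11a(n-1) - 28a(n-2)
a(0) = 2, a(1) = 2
Characteristic equation: x² - 11x + 28 = 0, which factors as (x - (4))(x - (7)) = 0.
Roots r₁ = 4, r₂ = 7 (distinct).
General solution: a(n) = A·(4)^n + B·(7)^n.
From a(0) = 2: A + B = 2.
From a(1) = 2: 4A + 7B = 2.
Solving: A = 4, B = -2.
So a(n) = 4 \cdot 4^{n} - 2 \cdot 7^{n}.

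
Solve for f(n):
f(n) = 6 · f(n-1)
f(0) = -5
Pure geometric recurrence with ratio 6.
By induction f(n) = f(0) · (6)^n = - 5 \cdot 6^{n}.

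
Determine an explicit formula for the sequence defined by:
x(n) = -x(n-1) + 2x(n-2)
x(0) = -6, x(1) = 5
Characteristic equation: x² + x - 2 = 0, which factors as (x - (-2))(x - (1)) = 0.
Roots r₁ = -2, r₂ = 1 (distinct).
General solution: x(n) = A·(-2)^n + B·(1)^n.
From x(0) = -6: A + B = -6.
From x(1) = 5: -2A + B = 5.
Solving: A = - \frac{11}{3}, B = - \frac{7}{3}.
So x(n) = - \frac{11 \left(-2\right)^{n}}{3} - \frac{7}{3}.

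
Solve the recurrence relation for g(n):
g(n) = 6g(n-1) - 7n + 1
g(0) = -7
First-order linear with linear forcing.
Homogeneous solution: g_h(n) = A·(6)^n.
Try particular g_p(n) = pn + q. Substituting:
  pn + q = 6(p(n-1) + q) - 7n + 1.
Matching the n-coefficient: p = 6p - 7 ⇒ p = \frac{7}{5}.
Matching constants: q = -6p + 6q + 1 ⇒ q = \frac{37}{25}.
General: g(n) = A·(6)^n + \frac{7 n}{5} + \frac{37}{25}.
Apply g(0) = -7: A + \frac{37}{25} = -7 ⇒ A = - \frac{212}{25}.
So g(n) = - \frac{212 \cdot 6^{n}}{25} + \frac{7 n}{5} + \frac{37}{25}.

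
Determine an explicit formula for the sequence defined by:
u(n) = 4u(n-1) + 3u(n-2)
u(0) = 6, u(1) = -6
Characteristic equation: x² - 4x - 3 = 0.
Discriminant Δ = (4)² + 4·(3) = 28.
Roots r₁,₂ = (4 ± √28)/2, so r₁ = 2 + \sqrt{7}, r₂ = 2 - \sqrt{7}.
General solution: u(n) = A·r₁^n + B·r₂^n.
From the initial conditions, A + B = 6 and r₁A + r₂B = -6.
Since r₁ - r₂ = √28: A = (-6 - (6)r₂)/√28 = 3 - \frac{9 \sqrt{7}}{7}, and B = 6 - A = 3 + \frac{9 \sqrt{7}}{7}.
So u(n) = \left(3 - \frac{9 \sqrt{7}}{7}\right)\left(2 + \sqrt{7}\right)^n + \left(3 + \frac{9 \sqrt{7}}{7}\right)\left(2 - \sqrt{7}\right)^n.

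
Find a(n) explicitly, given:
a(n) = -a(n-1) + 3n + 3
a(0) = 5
First-order linear with linear forcing.
Homogeneous solution: a_h(n) = A·(-1)^n.
Try particular a_p(n) = pn + q. Substituting:
  pn + q = -(p(n-1) + q) + 3n + 3.
Matching the n-coefficient: p = -p + 3 ⇒ p = \frac{3}{2}.
Matching constants: q = p - q + 3 ⇒ q = \frac{9}{4}.
General: a(n) = A·(-1)^n + \frac{3 n}{2} + \frac{9}{4}.
Apply a(0) = 5: A + \frac{9}{4} = 5 ⇒ A = \frac{11}{4}.
So a(n) = \frac{11 \left(-1\right)^{n}}{4} + \frac{3 n}{2} + \frac{9}{4}.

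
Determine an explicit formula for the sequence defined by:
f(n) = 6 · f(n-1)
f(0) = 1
Pure geometric recurrence with ratio 6.
By induction f(n) = f(0) · (6)^n = 6^{n}.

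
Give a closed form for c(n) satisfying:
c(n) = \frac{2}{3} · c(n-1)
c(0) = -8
Pure geometric recurrence with ratio \frac{2}{3}.
By induction c(n) = c(0) · (\frac{2}{3})^n = - 8 \left(\frac{2}{3}\right)^{n}.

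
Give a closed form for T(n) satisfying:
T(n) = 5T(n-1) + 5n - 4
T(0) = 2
First-order linear with linear forcing.
Homogeneous solution: T_h(n) = A·(5)^n.
Try particular T_p(n) = pn + q. Substituting:
  pn + q = 5(p(n-1) + q) + 5n - 4.
Matching the n-coefficient: p = 5p + 5 ⇒ p = - \frac{5}{4}.
Matching constants: q = -5p + 5q - 4 ⇒ q = - \frac{9}{16}.
General: T(n) = A·(5)^n - \frac{5 n}{4} - \frac{9}{16}.
Apply T(0) = 2: A - \frac{9}{16} = 2 ⇒ A = \frac{41}{16}.
So T(n) = \frac{41 \cdot 5^{n}}{16} - \frac{5 n}{4} - \frac{9}{16}.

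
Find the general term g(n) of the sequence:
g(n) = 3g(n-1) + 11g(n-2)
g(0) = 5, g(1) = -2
Characteristic equation: x² - 3x - 11 = 0.
Discriminant Δ = (3)² + 4·(11) = 53.
Roots r₁,₂ = (3 ± √53)/2, so r₁ = \frac{3}{2} + \frac{\sqrt{53}}{2}, r₂ = \frac{3}{2} - \frac{\sqrt{53}}{2}.
General solution: g(n) = A·r₁^n + B·r₂^n.
From the initial conditions, A + B = 5 and r₁A + r₂B = -2.
Since r₁ - r₂ = √53: A = (-2 - (5)r₂)/√53 = \frac{5}{2} - \frac{19 \sqrt{53}}{106}, and B = 5 - A = \frac{19 \sqrt{53}}{106} + \frac{5}{2}.
So g(n) = \left(\frac{5}{2} - \frac{19 \sqrt{53}}{106}\right)\left(\frac{3}{2} + \frac{\sqrt{53}}{2}\right)^n + \left(\frac{19 \sqrt{53}}{106} + \frac{5}{2}\right)\left(\frac{3}{2} - \frac{\sqrt{53}}{2}\right)^n.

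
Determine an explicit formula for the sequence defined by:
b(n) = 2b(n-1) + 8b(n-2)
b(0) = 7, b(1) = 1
Characteristic equation: x² - 2x - 8 = 0, which factors as (x - (4))(x - (-2)) = 0.
Roots r₁ = 4, r₂ = -2 (distinct).
General solution: b(n) = A·(4)^n + B·(-2)^n.
From b(0) = 7: A + B = 7.
From b(1) = 1: 4A - 2B = 1.
Solving: A = \frac{5}{2}, B = \frac{9}{2}.
So b(n) = \frac{9 \left(-2\right)^{n}}{2} + \frac{5 \cdot 4^{n}}{2}.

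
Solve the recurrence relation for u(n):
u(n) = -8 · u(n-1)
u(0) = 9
Pure geometric recurrence with ratio -8.
By induction u(n) = u(0) · (-8)^n = 9 \left(-8\right)^{n}.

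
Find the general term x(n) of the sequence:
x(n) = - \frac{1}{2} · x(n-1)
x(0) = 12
Pure geometric recurrence with ratio - \frac{1}{2}.
By induction x(n) = x(0) · (- \frac{1}{2})^n = 12 \left(- \frac{1}{2}\right)^{n}.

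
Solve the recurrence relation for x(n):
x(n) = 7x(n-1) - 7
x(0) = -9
First-order linear non-homogeneous.
Homogeneous solution: x_h(n) = A·(7)^n.
Try constant particular solution x_p = K: K = 7K - 7 ⇒ K = \frac{7}{6}.
General: x(n) = A·(7)^n + \frac{7}{6}.
Apply x(0) = -9: A + \frac{7}{6} = -9 ⇒ A = - \frac{61}{6}.
So x(n) = \frac{7}{6} - \frac{61 \cdot 7^{n}}{6}.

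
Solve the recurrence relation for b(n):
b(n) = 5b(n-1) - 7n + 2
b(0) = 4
First-order linear with linear forcing.
Homogeneous solution: b_h(n) = A·(5)^n.
Try particular b_p(n) = pn + q. Substituting:
  pn + q = 5(p(n-1) + q) - 7n + 2.
Matching the n-coefficient: p = 5p - 7 ⇒ p = \frac{7}{4}.
Matching constants: q = -5p + 5q + 2 ⇒ q = \frac{27}{16}.
General: b(n) = A·(5)^n + \frac{7 n}{4} + \frac{27}{16}.
Apply b(0) = 4: A + \frac{27}{16} = 4 ⇒ A = \frac{37}{16}.
So b(n) = \frac{37 \cdot 5^{n}}{16} + \frac{7 n}{4} + \frac{27}{16}.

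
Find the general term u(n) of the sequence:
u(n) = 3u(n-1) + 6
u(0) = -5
First-order linear non-homogeneous.
Homogeneous solution: u_h(n) = A·(3)^n.
Try constant particular solution u_p = K: K = 3K + 6 ⇒ K = -3.
General: u(n) = A·(3)^n - 3.
Apply u(0) = -5: A - 3 = -5 ⇒ A = -2.
So u(n) = - 2 \cdot 3^{n} - 3.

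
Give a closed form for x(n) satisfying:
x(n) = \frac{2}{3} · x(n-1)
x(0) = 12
Pure geometric recurrence with ratio \frac{2}{3}.
By induction x(n) = x(0) · (\frac{2}{3})^n = 12 \left(\frac{2}{3}\right)^{n}.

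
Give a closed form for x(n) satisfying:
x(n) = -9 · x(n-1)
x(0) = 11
Pure geometric recurrence with ratio -9.
By induction x(n) = x(0) · (-9)^n = 11 \left(-9\right)^{n}.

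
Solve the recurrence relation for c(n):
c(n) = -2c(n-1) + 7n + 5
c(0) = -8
First-order linear with linear forcing.
Homogeneous solution: c_h(n) = A·(-2)^n.
Try particular c_p(n) = pn + q. Substituting:
  pn + q = -2(p(n-1) + q) + 7n + 5.
Matching the n-coefficient: p = -2p + 7 ⇒ p = \frac{7}{3}.
Matching constants: q = 2p - 2q + 5 ⇒ q = \frac{29}{9}.
General: c(n) = A·(-2)^n + \frac{7 n}{3} + \frac{29}{9}.
Apply c(0) = -8: A + \frac{29}{9} = -8 ⇒ A = - \frac{101}{9}.
So c(n) = - \frac{101 \left(-2\right)^{n}}{9} + \frac{7 n}{3} + \frac{29}{9}.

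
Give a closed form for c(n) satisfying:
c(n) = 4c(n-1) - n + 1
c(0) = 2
First-order linear with linear forcing.
Homogeneous solution: c_h(n) = A·(4)^n.
Try particular c_p(n) = pn + q. Substituting:
  pn + q = 4(p(n-1) + q) - n + 1.
Matching the n-coefficient: p = 4p - 1 ⇒ p = \frac{1}{3}.
Matching constants: q = -4p + 4q + 1 ⇒ q = \frac{1}{9}.
General: c(n) = A·(4)^n + \frac{n}{3} + \frac{1}{9}.
Apply c(0) = 2: A + \frac{1}{9} = 2 ⇒ A = \frac{17}{9}.
So c(n) = \frac{17 \cdot 4^{n}}{9} + \frac{n}{3} + \frac{1}{9}.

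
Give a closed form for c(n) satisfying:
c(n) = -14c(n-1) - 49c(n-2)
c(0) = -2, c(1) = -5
Characteristic equation: x² + 14x + 49 = 0, which is (x - (-7))².
Repeated root r = -7.
General solution: c(n) = (A + Bn)·(-7)^n.
From c(0) = -2: A = -2.
From c(1) = -5: (A + B)·(-7) = -5 ⇒ B = \frac{19}{7}.
So c(n) = \left(\frac{19 n}{7} - 2\right) \cdot (-7)^n.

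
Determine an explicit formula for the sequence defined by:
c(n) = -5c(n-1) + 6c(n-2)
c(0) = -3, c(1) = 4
Characteristic equation: x² + 5x - 6 = 0, which factors as (x - (-6))(x - (1)) = 0.
Roots r₁ = -6, r₂ = 1 (distinct).
General solution: c(n) = A·(-6)^n + B·(1)^n.
From c(0) = -3: A + B = -3.
From c(1) = 4: -6A + B = 4.
Solving: A = -1, B = -2.
So c(n) = - \left(-6\right)^{n} - 2.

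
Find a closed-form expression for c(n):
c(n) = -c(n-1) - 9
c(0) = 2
First-order linear non-homogeneous.
Homogeneous solution: c_h(n) = A·(-1)^n.
Try constant particular solution c_p = K: K = -K - 9 ⇒ K = - \frac{9}{2}.
General: c(n) = A·(-1)^n - \frac{9}{2}.
Apply c(0) = 2: A - \frac{9}{2} = 2 ⇒ A = \frac{13}{2}.
So c(n) = \frac{13 \left(-1\right)^{n}}{2} - \frac{9}{2}.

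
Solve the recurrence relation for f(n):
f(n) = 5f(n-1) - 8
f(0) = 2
First-order linear non-homogeneous.
Homogeneous solution: f_h(n) = A·(5)^n.
Try constant particular solution f_p = K: K = 5K - 8 ⇒ K = 2.
General: f(n) = A·(5)^n + 2.
Apply f(0) = 2: A + 2 = 2 ⇒ A = 0.
So f(n) = 2.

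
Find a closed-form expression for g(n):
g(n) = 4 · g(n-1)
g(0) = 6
Pure geometric recurrence with ratio 4.
By induction g(n) = g(0) · (4)^n = 6 \cdot 4^{n}.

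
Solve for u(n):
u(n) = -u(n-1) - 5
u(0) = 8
First-order linear non-homogeneous.
Homogeneous solution: u_h(n) = A·(-1)^n.
Try constant particular solution u_p = K: K = -K - 5 ⇒ K = - \frac{5}{2}.
General: u(n) = A·(-1)^n - \frac{5}{2}.
Apply u(0) = 8: A - \frac{5}{2} = 8 ⇒ A = \frac{21}{2}.
So u(n) = \frac{21 \left(-1\right)^{n}}{2} - \frac{5}{2}.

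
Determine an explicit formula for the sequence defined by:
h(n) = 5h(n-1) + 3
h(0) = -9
First-order linear non-homogeneous.
Homogeneous solution: h_h(n) = A·(5)^n.
Try constant particular solution h_p = K: K = 5K + 3 ⇒ K = - \frac{3}{4}.
General: h(n) = A·(5)^n - \frac{3}{4}.
Apply h(0) = -9: A - \frac{3}{4} = -9 ⇒ A = - \frac{33}{4}.
So h(n) = - \frac{33 \cdot 5^{n}}{4} - \frac{3}{4}.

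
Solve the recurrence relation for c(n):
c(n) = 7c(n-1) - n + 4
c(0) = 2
First-order linear with linear forcing.
Homogeneous solution: c_h(n) = A·(7)^n.
Try particular c_p(n) = pn + q. Substituting:
  pn + q = 7(p(n-1) + q) - n + 4.
Matching the n-coefficient: p = 7p - 1 ⇒ p = \frac{1}{6}.
Matching constants: q = -7p + 7q + 4 ⇒ q = - \frac{17}{36}.
General: c(n) = A·(7)^n + \frac{n}{6} - \frac{17}{36}.
Apply c(0) = 2: A - \frac{17}{36} = 2 ⇒ A = \frac{89}{36}.
So c(n) = \frac{89 \cdot 7^{n}}{36} + \frac{n}{6} - \frac{17}{36}.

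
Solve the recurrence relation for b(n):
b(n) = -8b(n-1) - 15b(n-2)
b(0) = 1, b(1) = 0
Characteristic equation: x² + 8x + 15 = 0, which factors as (x - (-5))(x - (-3)) = 0.
Roots r₁ = -5, r₂ = -3 (distinct).
General solution: b(n) = A·(-5)^n + B·(-3)^n.
From b(0) = 1: A + B = 1.
From b(1) = 0: -5A - 3B = 0.
Solving: A = - \frac{3}{2}, B = \frac{5}{2}.
So b(n) = \frac{5 \left(-3\right)^{n}}{2} - \frac{3 \left(-5\right)^{n}}{2}.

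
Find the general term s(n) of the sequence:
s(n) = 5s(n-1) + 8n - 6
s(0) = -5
First-order linear with linear forcing.
Homogeneous solution: s_h(n) = A·(5)^n.
Try particular s_p(n) = pn + q. Substituting:
  pn + q = 5(p(n-1) + q) + 8n - 6.
Matching the n-coefficient: p = 5p + 8 ⇒ p = -2.
Matching constants: q = -5p + 5q - 6 ⇒ q = -1.
General: s(n) = A·(5)^n - 2 n - 1.
Apply s(0) = -5: A - 1 = -5 ⇒ A = -4.
So s(n) = - 4 \cdot 5^{n} - 2 n - 1.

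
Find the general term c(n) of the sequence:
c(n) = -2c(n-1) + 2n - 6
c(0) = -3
First-order linear with linear forcing.
Homogeneous solution: c_h(n) = A·(-2)^n.
Try particular c_p(n) = pn + q. Substituting:
  pn + q = -2(p(n-1) + q) + 2n - 6.
Matching the n-coefficient: p = -2p + 2 ⇒ p = \frac{2}{3}.
Matching constants: q = 2p - 2q - 6 ⇒ q = - \frac{14}{9}.
General: c(n) = A·(-2)^n + \frac{2 n}{3} - \frac{14}{9}.
Apply c(0) = -3: A - \frac{14}{9} = -3 ⇒ A = - \frac{13}{9}.
So c(n) = - \frac{13 \left(-2\right)^{n}}{9} + \frac{2 n}{3} - \frac{14}{9}.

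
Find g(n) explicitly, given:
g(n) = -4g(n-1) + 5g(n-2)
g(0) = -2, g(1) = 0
Characteristic equation: x² + 4x - 5 = 0, which factors as (x - (1))(x - (-5)) = 0.
Roots r₁ = 1, r₂ = -5 (distinct).
General solution: g(n) = A·(1)^n + B·(-5)^n.
From g(0) = -2: A + B = -2.
From g(1) = 0: A - 5B = 0.
Solving: A = - \frac{5}{3}, B = - \frac{1}{3}.
So g(n) = - \frac{\left(-5\right)^{n}}{3} - \frac{5}{3}.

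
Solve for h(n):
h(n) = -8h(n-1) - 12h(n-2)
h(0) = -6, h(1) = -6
Characteristic equation: x² + 8x + 12 = 0, which factors as (x - (-6))(x - (-2)) = 0.
Roots r₁ = -6, r₂ = -2 (distinct).
General solution: h(n) = A·(-6)^n + B·(-2)^n.
From h(0) = -6: A + B = -6.
From h(1) = -6: -6A - 2B = -6.
Solving: A = \frac{9}{2}, B = - \frac{21}{2}.
So h(n) = - \frac{21 \left(-2\right)^{n}}{2} + \frac{9 \left(-6\right)^{n}}{2}.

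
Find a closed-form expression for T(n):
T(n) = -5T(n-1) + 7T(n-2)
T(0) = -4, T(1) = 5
Characteristic equation: x² + 5x - 7 = 0.
Discriminant Δ = (-5)² + 4·(7) = 53.
Roots r₁,₂ = (-5 ± √53)/2, so r₁ = - \frac{5}{2} + \frac{\sqrt{53}}{2}, r₂ = - \frac{\sqrt{53}}{2} - \frac{5}{2}.
General solution: T(n) = A·r₁^n + B·r₂^n.
From the initial conditions, A + B = -4 and r₁A + r₂B = 5.
Since r₁ - r₂ = √53: A = (5 - (-4)r₂)/√53 = -2 - \frac{5 \sqrt{53}}{53}, and B = -4 - A = -2 + \frac{5 \sqrt{53}}{53}.
So T(n) = \left(-2 - \frac{5 \sqrt{53}}{53}\right)\left(- \frac{5}{2} + \frac{\sqrt{53}}{2}\right)^n + \left(-2 + \frac{5 \sqrt{53}}{53}\right)\left(- \frac{\sqrt{53}}{2} - \frac{5}{2}\right)^n.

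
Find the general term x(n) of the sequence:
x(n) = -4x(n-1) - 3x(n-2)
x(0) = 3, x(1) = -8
Characteristic equation: x² + 4x + 3 = 0, which factors as (x - (-1))(x - (-3)) = 0.
Roots r₁ = -1, r₂ = -3 (distinct).
General solution: x(n) = A·(-1)^n + B·(-3)^n.
From x(0) = 3: A + B = 3.
From x(1) = -8: -A - 3B = -8.
Solving: A = \frac{1}{2}, B = \frac{5}{2}.
So x(n) = \frac{\left(-1\right)^{n}}{2} + \frac{5 \left(-3\right)^{n}}{2}.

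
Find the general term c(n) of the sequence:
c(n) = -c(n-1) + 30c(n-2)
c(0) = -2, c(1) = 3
Characteristic equation: x² + x - 30 = 0, which factors as (x - (-6))(x - (5)) = 0.
Roots r₁ = -6, r₂ = 5 (distinct).
General solution: c(n) = A·(-6)^n + B·(5)^n.
From c(0) = -2: A + B = -2.
From c(1) = 3: -6A + 5B = 3.
Solving: A = - \frac{13}{11}, B = - \frac{9}{11}.
So c(n) = - \frac{13 \left(-6\right)^{n}}{11} - \frac{9 \cdot 5^{n}}{11}.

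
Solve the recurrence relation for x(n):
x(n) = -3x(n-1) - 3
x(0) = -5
First-order linear non-homogeneous.
Homogeneous solution: x_h(n) = A·(-3)^n.
Try constant particular solution x_p = K: K = -3K - 3 ⇒ K = - \frac{3}{4}.
General: x(n) = A·(-3)^n - \frac{3}{4}.
Apply x(0) = -5: A - \frac{3}{4} = -5 ⇒ A = - \frac{17}{4}.
So x(n) = - \frac{17 \left(-3\right)^{n}}{4} - \frac{3}{4}.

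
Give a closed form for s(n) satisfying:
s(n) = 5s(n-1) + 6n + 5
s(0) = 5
First-order linear with linear forcing.
Homogeneous solution: s_h(n) = A·(5)^n.
Try particular s_p(n) = pn + q. Substituting:
  pn + q = 5(p(n-1) + q) + 6n + 5.
Matching the n-coefficient: p = 5p + 6 ⇒ p = - \frac{3}{2}.
Matching constants: q = -5p + 5q + 5 ⇒ q = - \frac{25}{8}.
General: s(n) = A·(5)^n - \frac{3 n}{2} - \frac{25}{8}.
Apply s(0) = 5: A - \frac{25}{8} = 5 ⇒ A = \frac{65}{8}.
So s(n) = \frac{65 \cdot 5^{n}}{8} - \frac{3 n}{2} - \frac{25}{8}.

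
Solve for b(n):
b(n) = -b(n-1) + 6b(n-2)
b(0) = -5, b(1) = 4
Characteristic equation: x² + x - 6 = 0, which factors as (x - (-3))(x - (2)) = 0.
Roots r₁ = -3, r₂ = 2 (distinct).
General solution: b(n) = A·(-3)^n + B·(2)^n.
From b(0) = -5: A + B = -5.
From b(1) = 4: -3A + 2B = 4.
Solving: A = - \frac{14}{5}, B = - \frac{11}{5}.
So b(n) = - \frac{14 \left(-3\right)^{n}}{5} - \frac{11 \cdot 2^{n}}{5}.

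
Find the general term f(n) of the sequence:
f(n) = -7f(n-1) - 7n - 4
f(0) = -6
First-order linear with linear forcing.
Homogeneous solution: f_h(n) = A·(-7)^n.
Try particular f_p(n) = pn + q. Substituting:
  pn + q = -7(p(n-1) + q) - 7n - 4.
Matching the n-coefficient: p = -7p - 7 ⇒ p = - \frac{7}{8}.
Matching constants: q = 7p - 7q - 4 ⇒ q = - \frac{81}{64}.
General: f(n) = A·(-7)^n - \frac{7 n}{8} - \frac{81}{64}.
Apply f(0) = -6: A - \frac{81}{64} = -6 ⇒ A = - \frac{303}{64}.
So f(n) = - \frac{303 \left(-7\right)^{n}}{64} - \frac{7 n}{8} - \frac{81}{64}.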